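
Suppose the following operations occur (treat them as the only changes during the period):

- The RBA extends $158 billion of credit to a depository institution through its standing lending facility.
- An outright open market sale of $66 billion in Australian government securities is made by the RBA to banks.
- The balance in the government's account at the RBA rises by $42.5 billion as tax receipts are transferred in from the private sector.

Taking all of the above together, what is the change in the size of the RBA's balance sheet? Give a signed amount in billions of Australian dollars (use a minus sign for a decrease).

RBA balance sheet:
  Assets:      Securities −$66B, Loans to banks +$158B
  Liabilities: Bank reserves +$49.5B, Government deposits +$42.5B
Commercial banking system:
  Assets:      Reserves at CB +$49.5B, Securities +$66B
  Liabilities: Checkable deposits −$42.5B, Borrowings from CB +$158B
Change in total RBA assets = +$92 billion.

+$92 billion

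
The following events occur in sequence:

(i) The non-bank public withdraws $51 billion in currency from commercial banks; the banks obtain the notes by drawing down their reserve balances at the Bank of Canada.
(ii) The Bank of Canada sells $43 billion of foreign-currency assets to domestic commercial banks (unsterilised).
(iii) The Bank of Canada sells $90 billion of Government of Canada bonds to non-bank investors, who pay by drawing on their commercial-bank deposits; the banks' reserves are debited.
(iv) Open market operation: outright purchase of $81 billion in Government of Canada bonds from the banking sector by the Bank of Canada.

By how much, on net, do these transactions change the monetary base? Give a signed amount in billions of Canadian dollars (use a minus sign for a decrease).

Currency withdrawal $51 billion: just a shift between currency and reserves — both are base money → 0.
FX sale $43 billion: Bank of Canada balance sheet contracts → −$43B.
Asset sale (to non-banks) $90 billion: Bank of Canada balance sheet contracts → −$90B.
OMO purchase (from banks) $81 billion: Bank of Canada balance sheet expands → +$81B.
Net: 0 − 43 − 90 + 81 = -$52 billion.

-$52 billion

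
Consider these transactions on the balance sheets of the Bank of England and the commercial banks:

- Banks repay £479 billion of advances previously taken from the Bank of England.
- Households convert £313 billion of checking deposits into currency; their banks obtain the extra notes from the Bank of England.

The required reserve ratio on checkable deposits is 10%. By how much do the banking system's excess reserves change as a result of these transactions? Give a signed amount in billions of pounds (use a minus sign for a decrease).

-£760.7 billion

Discount-window repayment £479 billion: reserves −£479B, deposits 0.
Currency withdrawal £313 billion: reserves −£313B, deposits −£313B.
Totals: Δreserves = −£792B, Δdeposits = −£313B.
Δrequired reserves = 10% × −£313B = −£31.3B.
Δexcess reserves = Δreserves − Δrequired = −£792B − (−£31.3B) = -£760.7 billion.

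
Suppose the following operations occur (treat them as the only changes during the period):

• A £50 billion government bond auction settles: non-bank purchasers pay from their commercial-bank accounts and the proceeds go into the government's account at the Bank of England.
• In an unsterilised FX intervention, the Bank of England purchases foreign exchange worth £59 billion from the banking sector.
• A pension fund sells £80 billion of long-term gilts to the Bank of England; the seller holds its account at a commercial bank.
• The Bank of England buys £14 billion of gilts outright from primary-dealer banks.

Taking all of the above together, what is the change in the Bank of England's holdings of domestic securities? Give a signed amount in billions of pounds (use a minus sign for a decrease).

Government account inflow £50 billion: the Bank of England's securities portfolio is untouched → 0.
FX purchase £59 billion: the Bank of England's securities portfolio is untouched → 0.
Asset purchase (from non-banks) £80 billion: securities added to the Bank of England's portfolio → +£80B.
OMO purchase (from banks) £14 billion: securities added to the Bank of England's portfolio → +£14B.
Net: 0 + 0 + 80 + 14 = +£94 billion.

+£94 billion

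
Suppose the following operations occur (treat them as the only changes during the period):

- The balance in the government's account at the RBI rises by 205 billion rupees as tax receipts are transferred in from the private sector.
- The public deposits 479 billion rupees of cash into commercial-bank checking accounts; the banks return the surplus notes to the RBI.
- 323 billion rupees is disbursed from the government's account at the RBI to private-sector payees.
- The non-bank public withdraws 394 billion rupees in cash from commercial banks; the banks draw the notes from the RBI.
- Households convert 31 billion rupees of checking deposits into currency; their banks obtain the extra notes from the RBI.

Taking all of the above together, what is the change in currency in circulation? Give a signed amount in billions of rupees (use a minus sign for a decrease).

RBI balance sheet:
  Assets:      no change
  Liabilities: Bank reserves +172B, Currency in circulation −54B, Government deposits −118B
Commercial banking system:
  Assets:      Reserves at CB +172B
  Liabilities: Checkable deposits +172B
So the change in currency in circulation is -54 billion.

-54 billion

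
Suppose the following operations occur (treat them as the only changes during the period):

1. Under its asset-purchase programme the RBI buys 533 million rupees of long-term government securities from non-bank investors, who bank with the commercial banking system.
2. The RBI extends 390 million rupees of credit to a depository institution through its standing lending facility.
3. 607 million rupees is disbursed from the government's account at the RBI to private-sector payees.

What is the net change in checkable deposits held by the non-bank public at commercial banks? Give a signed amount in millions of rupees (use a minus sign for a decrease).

+1140 million

RBI balance sheet:
  Assets:      Securities +533M, Loans to banks +390M
  Liabilities: Bank reserves +1530M, Government deposits −607M
Commercial banking system:
  Assets:      Reserves at CB +1530M
  Liabilities: Checkable deposits +1140M, Borrowings from CB +390M
So the change in checkable deposits held by the non-bank public at commercial banks is +1140 million.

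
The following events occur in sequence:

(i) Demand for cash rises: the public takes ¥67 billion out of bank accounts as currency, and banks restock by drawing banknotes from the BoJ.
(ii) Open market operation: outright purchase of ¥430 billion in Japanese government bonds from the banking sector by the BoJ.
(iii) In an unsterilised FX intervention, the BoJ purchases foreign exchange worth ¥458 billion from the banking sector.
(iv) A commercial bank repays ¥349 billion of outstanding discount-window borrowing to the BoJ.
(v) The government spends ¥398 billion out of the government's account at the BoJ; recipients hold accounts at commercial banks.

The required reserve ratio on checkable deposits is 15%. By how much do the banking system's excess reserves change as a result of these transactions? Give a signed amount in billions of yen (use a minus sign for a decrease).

Currency withdrawal ¥67 billion: reserves −¥67B, deposits −¥67B.
OMO purchase (from banks) ¥430 billion: reserves +¥430B, deposits 0.
FX purchase ¥458 billion: reserves +¥458B, deposits 0.
Discount-window repayment ¥349 billion: reserves −¥349B, deposits 0.
Government spending ¥398 billion: reserves +¥398B, deposits +¥398B.
Totals: Δreserves = +¥870B, Δdeposits = +¥331B.
Δrequired reserves = 15% × +¥331B = +¥49.65B.
Δexcess reserves = Δreserves − Δrequired = +¥870B − (+¥49.65B) = +¥820.35 billion.

+¥820.35 billion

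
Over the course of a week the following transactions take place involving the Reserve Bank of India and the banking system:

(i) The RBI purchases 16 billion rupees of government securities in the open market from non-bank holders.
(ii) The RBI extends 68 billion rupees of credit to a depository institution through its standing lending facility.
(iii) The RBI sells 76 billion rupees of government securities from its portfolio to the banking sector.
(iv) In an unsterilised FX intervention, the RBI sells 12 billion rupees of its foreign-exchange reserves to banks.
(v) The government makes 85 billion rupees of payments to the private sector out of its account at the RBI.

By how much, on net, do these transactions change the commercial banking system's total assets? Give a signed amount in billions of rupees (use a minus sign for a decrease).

+169 billion

RBI balance sheet:
  Assets:      Securities −60B, Loans to banks +68B, Foreign assets −12B
  Liabilities: Bank reserves +81B, Government deposits −85B
Commercial banking system:
  Assets:      Reserves at CB +81B, Securities +76B, Foreign assets +12B
  Liabilities: Checkable deposits +101B, Borrowings from CB +68B
Change in total bank assets = +169 billion.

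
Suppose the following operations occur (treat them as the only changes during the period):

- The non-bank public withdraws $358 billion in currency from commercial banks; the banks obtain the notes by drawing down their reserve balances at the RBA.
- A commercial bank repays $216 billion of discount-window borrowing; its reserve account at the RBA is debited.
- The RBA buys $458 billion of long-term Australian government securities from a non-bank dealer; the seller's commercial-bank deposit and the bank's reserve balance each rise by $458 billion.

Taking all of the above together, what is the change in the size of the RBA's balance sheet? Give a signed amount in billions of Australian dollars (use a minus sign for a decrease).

+$242 billion

Currency withdrawal $358 billion: only the composition of liabilities changes → 0.
Discount-window repayment $216 billion: an RBA asset is shed → −$216B.
Asset purchase (from non-banks) $458 billion: an RBA asset is acquired → +$458B.
Net: 0 − 216 + 458 = +$242 billion.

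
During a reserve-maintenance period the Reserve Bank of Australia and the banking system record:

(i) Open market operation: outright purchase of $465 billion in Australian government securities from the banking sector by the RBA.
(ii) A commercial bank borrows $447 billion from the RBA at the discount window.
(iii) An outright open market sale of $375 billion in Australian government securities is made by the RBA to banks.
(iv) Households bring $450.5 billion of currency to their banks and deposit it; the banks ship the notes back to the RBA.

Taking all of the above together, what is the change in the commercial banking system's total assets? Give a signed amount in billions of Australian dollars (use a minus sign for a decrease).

RBA balance sheet:
  Assets:      Securities +$90B, Loans to banks +$447B
  Liabilities: Bank reserves +$987.5B, Currency in circulation −$450.5B
Commercial banking system:
  Assets:      Reserves at CB +$987.5B, Securities −$90B
  Liabilities: Checkable deposits +$450.5B, Borrowings from CB +$447B
Change in total bank assets = +$897.5 billion.

+$897.5 billion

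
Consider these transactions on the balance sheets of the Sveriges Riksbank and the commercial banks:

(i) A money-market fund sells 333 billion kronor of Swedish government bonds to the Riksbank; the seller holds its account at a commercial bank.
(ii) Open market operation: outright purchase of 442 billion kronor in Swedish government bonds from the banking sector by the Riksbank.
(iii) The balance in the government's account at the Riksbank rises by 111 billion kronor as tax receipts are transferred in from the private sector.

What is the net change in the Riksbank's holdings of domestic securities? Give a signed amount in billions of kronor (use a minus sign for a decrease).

Asset purchase (from non-banks) 333 billion kronor: securities added to the Riksbank's portfolio → +333B.
OMO purchase (from banks) 442 billion kronor: securities added to the Riksbank's portfolio → +442B.
Government account inflow 111 billion kronor: the Riksbank's securities portfolio is untouched → 0.
Net: 333 + 442 + 0 = +775 billion.

+775 billion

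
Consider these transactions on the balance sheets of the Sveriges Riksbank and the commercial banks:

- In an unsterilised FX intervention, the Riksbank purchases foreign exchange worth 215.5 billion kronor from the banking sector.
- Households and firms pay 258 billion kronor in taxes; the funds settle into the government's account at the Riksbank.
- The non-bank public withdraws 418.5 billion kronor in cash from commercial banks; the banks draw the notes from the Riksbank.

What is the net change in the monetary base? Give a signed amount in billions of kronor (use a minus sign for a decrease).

-42.5 billion

FX purchase 215.5 billion kronor: Riksbank balance sheet expands → +215.5B.
Government account inflow 258 billion kronor: reserves shift to a non-base liability → −258B.
Currency withdrawal 418.5 billion kronor: just a shift between currency and reserves — both are base money → 0.
Net: 215.5 − 258 + 0 = -42.5 billion.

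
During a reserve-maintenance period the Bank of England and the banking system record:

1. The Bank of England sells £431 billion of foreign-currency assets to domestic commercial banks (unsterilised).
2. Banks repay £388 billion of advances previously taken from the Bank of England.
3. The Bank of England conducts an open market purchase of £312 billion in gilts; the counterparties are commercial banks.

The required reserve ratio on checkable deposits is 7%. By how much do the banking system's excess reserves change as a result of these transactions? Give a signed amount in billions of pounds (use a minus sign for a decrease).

-£507 billion

FX sale £431 billion: reserves −£431B, deposits 0.
Discount-window repayment £388 billion: reserves −£388B, deposits 0.
OMO purchase (from banks) £312 billion: reserves +£312B, deposits 0.
Totals: Δreserves = −£507B, Δdeposits = 0.
Δrequired reserves = 7% × 0 = 0.
Δexcess reserves = Δreserves − Δrequired = −£507B − (0) = -£507 billion.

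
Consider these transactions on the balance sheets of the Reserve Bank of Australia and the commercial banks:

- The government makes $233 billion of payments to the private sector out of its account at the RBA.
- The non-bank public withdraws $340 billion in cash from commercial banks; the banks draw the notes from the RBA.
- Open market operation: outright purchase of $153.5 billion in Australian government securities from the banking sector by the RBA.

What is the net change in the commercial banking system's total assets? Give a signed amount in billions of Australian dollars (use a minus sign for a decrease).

Government spending $233 billion: bank balance sheets expand → +$233B.
Currency withdrawal $340 billion: bank balance sheets shrink → −$340B.
OMO purchase (from banks) $153.5 billion: just an asset swap on bank balance sheets → 0.
Net: 233 − 340 + 0 = -$107 billion.

-$107 billion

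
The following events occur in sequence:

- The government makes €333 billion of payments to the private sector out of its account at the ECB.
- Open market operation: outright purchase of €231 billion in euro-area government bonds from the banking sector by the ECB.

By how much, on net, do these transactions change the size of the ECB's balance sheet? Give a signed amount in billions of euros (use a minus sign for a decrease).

Government spending €333 billion: only the composition of liabilities changes → 0.
OMO purchase (from banks) €231 billion: an ECB asset is acquired → +€231B.
Net: 0 + 231 = +€231 billion.

+€231 billion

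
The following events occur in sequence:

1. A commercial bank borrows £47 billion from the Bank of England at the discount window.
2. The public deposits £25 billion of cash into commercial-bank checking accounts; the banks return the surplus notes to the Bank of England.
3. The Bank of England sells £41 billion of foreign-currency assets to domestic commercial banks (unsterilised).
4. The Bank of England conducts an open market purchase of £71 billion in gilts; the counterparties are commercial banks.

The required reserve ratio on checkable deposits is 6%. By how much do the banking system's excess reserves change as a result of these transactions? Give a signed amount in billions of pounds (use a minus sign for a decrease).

Discount-window loan £47 billion: reserves +£47B, deposits 0.
Currency deposit £25 billion: reserves +£25B, deposits +£25B.
FX sale £41 billion: reserves −£41B, deposits 0.
OMO purchase (from banks) £71 billion: reserves +£71B, deposits 0.
Totals: Δreserves = +£102B, Δdeposits = +£25B.
Δrequired reserves = 6% × +£25B = +£1.5B.
Δexcess reserves = Δreserves − Δrequired = +£102B − (+£1.5B) = +£100.5 billion.

+£100.5 billion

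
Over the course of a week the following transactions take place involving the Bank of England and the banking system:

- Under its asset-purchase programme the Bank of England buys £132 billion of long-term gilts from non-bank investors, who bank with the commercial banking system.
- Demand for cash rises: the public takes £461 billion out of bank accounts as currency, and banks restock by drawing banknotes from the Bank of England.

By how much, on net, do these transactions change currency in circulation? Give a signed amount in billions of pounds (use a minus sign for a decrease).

+£461 billion

Asset purchase (from non-banks) £132 billion: no currency enters or leaves circulation → 0.
Currency withdrawal £461 billion: notes leave the central bank → +£461B.
Net: 0 + 461 = +£461 billion.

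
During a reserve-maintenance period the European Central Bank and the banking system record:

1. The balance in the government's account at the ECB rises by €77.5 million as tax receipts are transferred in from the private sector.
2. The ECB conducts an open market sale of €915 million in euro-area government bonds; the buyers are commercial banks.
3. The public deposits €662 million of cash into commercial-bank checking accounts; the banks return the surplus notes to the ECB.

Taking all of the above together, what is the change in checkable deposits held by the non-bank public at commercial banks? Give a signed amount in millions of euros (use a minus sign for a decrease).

+€584.5 million

ECB balance sheet:
  Assets:      Securities −€915M
  Liabilities: Bank reserves −€330.5M, Currency in circulation −€662M, Government deposits +€77.5M
Commercial banking system:
  Assets:      Reserves at CB −€330.5M, Securities +€915M
  Liabilities: Checkable deposits +€584.5M
So the change in checkable deposits held by the non-bank public at commercial banks is +€584.5 million.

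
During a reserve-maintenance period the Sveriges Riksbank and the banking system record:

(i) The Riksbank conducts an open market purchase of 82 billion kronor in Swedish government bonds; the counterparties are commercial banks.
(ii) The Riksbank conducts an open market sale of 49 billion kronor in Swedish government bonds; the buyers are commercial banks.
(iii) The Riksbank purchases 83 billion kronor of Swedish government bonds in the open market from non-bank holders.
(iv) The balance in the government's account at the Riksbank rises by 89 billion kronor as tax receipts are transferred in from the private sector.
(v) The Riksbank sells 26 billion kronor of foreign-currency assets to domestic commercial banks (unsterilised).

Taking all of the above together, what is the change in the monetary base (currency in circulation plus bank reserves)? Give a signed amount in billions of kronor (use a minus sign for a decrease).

+1 billion

OMO purchase (from banks) 82 billion kronor: Riksbank balance sheet expands → +82B.
OMO sale (to banks) 49 billion kronor: Riksbank balance sheet contracts → −49B.
Asset purchase (from non-banks) 83 billion kronor: Riksbank balance sheet expands → +83B.
Government account inflow 89 billion kronor: reserves shift to a non-base liability → −89B.
FX sale 26 billion kronor: Riksbank balance sheet contracts → −26B.
Net: 82 − 49 + 83 − 89 − 26 = +1 billion.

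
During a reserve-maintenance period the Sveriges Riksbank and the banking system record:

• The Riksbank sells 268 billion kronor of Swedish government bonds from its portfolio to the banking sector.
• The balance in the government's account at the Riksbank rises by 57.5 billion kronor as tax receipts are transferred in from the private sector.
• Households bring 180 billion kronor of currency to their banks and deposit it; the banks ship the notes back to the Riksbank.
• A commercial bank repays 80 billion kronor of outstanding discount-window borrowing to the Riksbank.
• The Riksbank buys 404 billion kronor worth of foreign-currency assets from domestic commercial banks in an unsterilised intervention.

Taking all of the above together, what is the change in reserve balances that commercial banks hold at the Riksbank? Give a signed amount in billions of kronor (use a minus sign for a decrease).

Riksbank balance sheet:
  Assets:      Securities −268B, Loans to banks −80B, Foreign assets +404B
  Liabilities: Bank reserves +178.5B, Currency in circulation −180B, Government deposits +57.5B
So the change in reserve balances that commercial banks hold at the Riksbank is +178.5 billion.

+178.5 billion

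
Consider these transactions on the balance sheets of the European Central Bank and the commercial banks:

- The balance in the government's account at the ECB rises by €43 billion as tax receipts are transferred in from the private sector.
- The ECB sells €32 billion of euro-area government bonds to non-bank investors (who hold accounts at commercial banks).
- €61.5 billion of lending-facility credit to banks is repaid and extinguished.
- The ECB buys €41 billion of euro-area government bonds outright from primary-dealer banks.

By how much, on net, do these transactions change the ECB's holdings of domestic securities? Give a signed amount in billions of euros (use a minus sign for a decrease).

ECB balance sheet:
  Assets:      Securities +€9B, Loans to banks −€61.5B
  Liabilities: Bank reserves −€95.5B, Government deposits +€43B
So the change in the ECB's holdings of domestic securities is +€9 billion.

+€9 billion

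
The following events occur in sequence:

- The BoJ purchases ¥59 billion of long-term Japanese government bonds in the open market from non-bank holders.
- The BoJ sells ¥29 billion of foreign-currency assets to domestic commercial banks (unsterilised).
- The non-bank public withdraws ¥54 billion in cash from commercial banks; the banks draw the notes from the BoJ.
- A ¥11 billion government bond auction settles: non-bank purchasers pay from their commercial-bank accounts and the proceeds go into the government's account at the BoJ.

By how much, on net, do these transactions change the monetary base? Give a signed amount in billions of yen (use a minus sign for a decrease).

+¥19 billion

Asset purchase (from non-banks) ¥59 billion: BoJ balance sheet expands → +¥59B.
FX sale ¥29 billion: BoJ balance sheet contracts → −¥29B.
Currency withdrawal ¥54 billion: just a shift between currency and reserves — both are base money → 0.
Government account inflow ¥11 billion: reserves shift to a non-base liability → −¥11B.
Net: 59 − 29 + 0 − 11 = +¥19 billion.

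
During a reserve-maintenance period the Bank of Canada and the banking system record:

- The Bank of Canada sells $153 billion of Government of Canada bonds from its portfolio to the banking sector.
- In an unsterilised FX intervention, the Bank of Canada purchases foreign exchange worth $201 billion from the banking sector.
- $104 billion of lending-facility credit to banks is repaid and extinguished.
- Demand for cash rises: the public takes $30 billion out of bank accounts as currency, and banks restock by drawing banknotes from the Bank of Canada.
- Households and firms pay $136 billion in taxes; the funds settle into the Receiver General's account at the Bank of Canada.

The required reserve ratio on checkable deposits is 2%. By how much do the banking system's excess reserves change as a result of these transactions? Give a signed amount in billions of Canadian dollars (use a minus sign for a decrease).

-$218.68 billion

OMO sale (to banks) $153 billion: reserves −$153B, deposits 0.
FX purchase $201 billion: reserves +$201B, deposits 0.
Discount-window repayment $104 billion: reserves −$104B, deposits 0.
Currency withdrawal $30 billion: reserves −$30B, deposits −$30B.
Government account inflow $136 billion: reserves −$136B, deposits −$136B.
Totals: Δreserves = −$222B, Δdeposits = −$166B.
Δrequired reserves = 2% × −$166B = −$3.32B.
Δexcess reserves = Δreserves − Δrequired = −$222B − (−$3.32B) = -$218.68 billion.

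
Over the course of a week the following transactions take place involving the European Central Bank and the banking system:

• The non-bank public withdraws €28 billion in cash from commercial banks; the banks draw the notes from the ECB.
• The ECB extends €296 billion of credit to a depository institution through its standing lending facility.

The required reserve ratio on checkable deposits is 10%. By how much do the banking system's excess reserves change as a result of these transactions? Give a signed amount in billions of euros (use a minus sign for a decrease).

Currency withdrawal €28 billion: reserves −€28B, deposits −€28B.
Discount-window loan €296 billion: reserves +€296B, deposits 0.
Totals: Δreserves = +€268B, Δdeposits = −€28B.
Δrequired reserves = 10% × −€28B = −€2.8B.
Δexcess reserves = Δreserves − Δrequired = +€268B − (−€2.8B) = +€270.8 billion.

+€270.8 billion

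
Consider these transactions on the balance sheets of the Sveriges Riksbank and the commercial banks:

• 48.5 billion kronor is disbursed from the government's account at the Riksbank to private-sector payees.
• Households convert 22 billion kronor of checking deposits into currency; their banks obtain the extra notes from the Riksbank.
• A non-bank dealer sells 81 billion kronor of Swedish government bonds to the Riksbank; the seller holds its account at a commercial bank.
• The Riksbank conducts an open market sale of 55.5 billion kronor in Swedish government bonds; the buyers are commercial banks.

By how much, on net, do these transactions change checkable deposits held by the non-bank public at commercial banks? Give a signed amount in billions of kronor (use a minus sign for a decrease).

Riksbank balance sheet:
  Assets:      Securities +25.5B
  Liabilities: Bank reserves +52B, Currency in circulation +22B, Government deposits −48.5B
Commercial banking system:
  Assets:      Reserves at CB +52B, Securities +55.5B
  Liabilities: Checkable deposits +107.5B
So the change in checkable deposits held by the non-bank public at commercial banks is +107.5 billion.

+107.5 billion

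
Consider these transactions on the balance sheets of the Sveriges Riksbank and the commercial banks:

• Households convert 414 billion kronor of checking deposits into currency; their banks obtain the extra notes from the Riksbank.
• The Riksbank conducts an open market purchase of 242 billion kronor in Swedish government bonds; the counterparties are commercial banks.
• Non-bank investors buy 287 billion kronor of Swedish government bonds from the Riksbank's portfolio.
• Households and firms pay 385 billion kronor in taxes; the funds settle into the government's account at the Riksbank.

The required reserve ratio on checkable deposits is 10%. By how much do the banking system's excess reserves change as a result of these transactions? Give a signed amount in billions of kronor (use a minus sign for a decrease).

-735.4 billion

Currency withdrawal 414 billion kronor: reserves −414B, deposits −414B.
OMO purchase (from banks) 242 billion kronor: reserves +242B, deposits 0.
Asset sale (to non-banks) 287 billion kronor: reserves −287B, deposits −287B.
Government account inflow 385 billion kronor: reserves −385B, deposits −385B.
Totals: Δreserves = −844B, Δdeposits = −1086B.
Δrequired reserves = 10% × −1086B = −108.6B.
Δexcess reserves = Δreserves − Δrequired = −844B − (−108.6B) = -735.4 billion.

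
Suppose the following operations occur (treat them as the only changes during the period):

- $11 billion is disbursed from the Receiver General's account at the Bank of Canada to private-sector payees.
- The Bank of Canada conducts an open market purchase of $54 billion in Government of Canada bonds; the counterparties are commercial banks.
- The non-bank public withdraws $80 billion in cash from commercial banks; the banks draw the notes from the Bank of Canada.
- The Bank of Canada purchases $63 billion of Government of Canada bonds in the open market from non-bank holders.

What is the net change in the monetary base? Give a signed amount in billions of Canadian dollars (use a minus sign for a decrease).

+$128 billion

Bank of Canada balance sheet:
  Assets:      Securities +$117B
  Liabilities: Bank reserves +$48B, Currency in circulation +$80B, Government deposits −$11B
Commercial banking system:
  Assets:      Reserves at CB +$48B, Securities −$54B
  Liabilities: Checkable deposits −$6B
Monetary base = currency + reserves: +$80B + (+$48B) = +$128 billion.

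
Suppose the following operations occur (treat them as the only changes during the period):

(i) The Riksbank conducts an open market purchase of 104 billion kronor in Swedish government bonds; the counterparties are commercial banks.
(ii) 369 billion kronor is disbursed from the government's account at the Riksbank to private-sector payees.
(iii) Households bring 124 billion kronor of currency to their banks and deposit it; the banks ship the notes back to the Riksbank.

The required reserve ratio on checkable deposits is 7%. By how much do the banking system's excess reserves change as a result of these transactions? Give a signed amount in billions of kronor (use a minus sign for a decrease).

+562.49 billion

OMO purchase (from banks) 104 billion kronor: reserves +104B, deposits 0.
Government spending 369 billion kronor: reserves +369B, deposits +369B.
Currency deposit 124 billion kronor: reserves +124B, deposits +124B.
Totals: Δreserves = +597B, Δdeposits = +493B.
Δrequired reserves = 7% × +493B = +34.51B.
Δexcess reserves = Δreserves − Δrequired = +597B − (+34.51B) = +562.49 billion.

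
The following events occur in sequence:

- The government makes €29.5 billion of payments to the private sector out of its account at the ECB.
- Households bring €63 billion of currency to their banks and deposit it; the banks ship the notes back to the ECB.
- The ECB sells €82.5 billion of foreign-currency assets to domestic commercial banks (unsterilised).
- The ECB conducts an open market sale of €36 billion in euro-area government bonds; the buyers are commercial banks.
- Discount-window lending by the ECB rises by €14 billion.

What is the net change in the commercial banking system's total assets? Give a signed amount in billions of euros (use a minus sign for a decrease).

+€106.5 billion

Government spending €29.5 billion: bank balance sheets expand → +€29.5B.
Currency deposit €63 billion: bank balance sheets expand → +€63B.
FX sale €82.5 billion: just an asset swap on bank balance sheets → 0.
OMO sale (to banks) €36 billion: just an asset swap on bank balance sheets → 0.
Discount-window loan €14 billion: bank balance sheets expand → +€14B.
Net: 29.5 + 63 + 0 + 0 + 14 = +€106.5 billion.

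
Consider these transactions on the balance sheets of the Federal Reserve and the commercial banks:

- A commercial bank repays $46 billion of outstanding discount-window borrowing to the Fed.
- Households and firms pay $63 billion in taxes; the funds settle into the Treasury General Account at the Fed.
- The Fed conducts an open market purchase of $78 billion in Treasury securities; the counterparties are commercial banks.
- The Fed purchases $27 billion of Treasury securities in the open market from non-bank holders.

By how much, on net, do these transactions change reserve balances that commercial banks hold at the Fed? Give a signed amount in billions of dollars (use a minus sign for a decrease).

Discount-window repayment $46 billion: repayment is debited from reserves → −$46B.
Government account inflow $63 billion: funds move from bank reserves into the government account → −$63B.
OMO purchase (from banks) $78 billion: the Fed pays by crediting reserve accounts → +$78B.
Asset purchase (from non-banks) $27 billion: the Fed pays by crediting reserve accounts → +$27B.
Net: −46 − 63 + 78 + 27 = -$4 billion.

-$4 billion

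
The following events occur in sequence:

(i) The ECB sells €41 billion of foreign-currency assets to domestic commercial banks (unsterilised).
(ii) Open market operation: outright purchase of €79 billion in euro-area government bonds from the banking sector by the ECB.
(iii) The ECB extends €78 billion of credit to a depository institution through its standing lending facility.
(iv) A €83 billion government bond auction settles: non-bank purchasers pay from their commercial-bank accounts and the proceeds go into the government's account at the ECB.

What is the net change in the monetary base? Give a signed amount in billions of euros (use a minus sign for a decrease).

+€33 billion

FX sale €41 billion: ECB balance sheet contracts → −€41B.
OMO purchase (from banks) €79 billion: ECB balance sheet expands → +€79B.
Discount-window loan €78 billion: ECB balance sheet expands → +€78B.
Government account inflow €83 billion: reserves shift to a non-base liability → −€83B.
Net: −41 + 79 + 78 − 83 = +€33 billion.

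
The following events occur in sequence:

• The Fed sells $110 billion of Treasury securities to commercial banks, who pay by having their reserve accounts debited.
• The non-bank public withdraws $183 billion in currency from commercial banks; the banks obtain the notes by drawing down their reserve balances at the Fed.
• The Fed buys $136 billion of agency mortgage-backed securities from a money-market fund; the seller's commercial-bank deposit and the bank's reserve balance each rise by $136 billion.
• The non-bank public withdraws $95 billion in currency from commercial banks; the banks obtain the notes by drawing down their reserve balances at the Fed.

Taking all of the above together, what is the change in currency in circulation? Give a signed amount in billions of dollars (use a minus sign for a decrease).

+$278 billion

OMO sale (to banks) $110 billion: no currency enters or leaves circulation → 0.
Currency withdrawal $183 billion: notes leave the central bank → +$183B.
Asset purchase (from non-banks) $136 billion: no currency enters or leaves circulation → 0.
Currency withdrawal $95 billion: notes leave the central bank → +$95B.
Net: 0 + 183 + 0 + 95 = +$278 billion.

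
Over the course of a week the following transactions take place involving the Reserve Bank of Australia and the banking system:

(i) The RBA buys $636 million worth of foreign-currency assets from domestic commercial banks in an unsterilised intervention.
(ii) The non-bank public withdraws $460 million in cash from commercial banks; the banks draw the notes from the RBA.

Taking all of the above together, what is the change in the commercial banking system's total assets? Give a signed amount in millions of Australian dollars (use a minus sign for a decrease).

FX purchase $636 million: just an asset swap on bank balance sheets → 0.
Currency withdrawal $460 million: bank balance sheets shrink → −$460M.
Net: 0 − 460 = -$460 million.

-$460 million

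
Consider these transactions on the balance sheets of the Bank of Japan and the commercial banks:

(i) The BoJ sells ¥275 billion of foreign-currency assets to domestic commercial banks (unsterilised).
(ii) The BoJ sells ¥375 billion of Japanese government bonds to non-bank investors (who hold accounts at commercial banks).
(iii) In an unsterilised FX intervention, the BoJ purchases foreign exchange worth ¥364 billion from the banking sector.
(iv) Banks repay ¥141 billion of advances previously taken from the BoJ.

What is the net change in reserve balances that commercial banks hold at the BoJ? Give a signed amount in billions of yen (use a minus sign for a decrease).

-¥427 billion

FX sale ¥275 billion: the buying banks pay out of their reserve balances → −¥275B.
Asset sale (to non-banks) ¥375 billion: the non-bank buyers' banks settle from reserves → −¥375B.
FX purchase ¥364 billion: the BoJ pays by crediting reserve accounts → +¥364B.
Discount-window repayment ¥141 billion: repayment is debited from reserves → −¥141B.
Net: −275 − 375 + 364 − 141 = -¥427 billion.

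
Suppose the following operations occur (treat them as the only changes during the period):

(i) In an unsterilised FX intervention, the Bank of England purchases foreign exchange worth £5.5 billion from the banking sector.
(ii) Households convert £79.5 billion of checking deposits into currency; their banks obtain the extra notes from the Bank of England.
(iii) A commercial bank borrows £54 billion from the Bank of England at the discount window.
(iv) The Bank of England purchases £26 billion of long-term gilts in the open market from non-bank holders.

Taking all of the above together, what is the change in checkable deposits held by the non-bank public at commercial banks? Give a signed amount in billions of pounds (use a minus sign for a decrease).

Bank of England balance sheet:
  Assets:      Securities +£26B, Loans to banks +£54B, Foreign assets +£5.5B
  Liabilities: Bank reserves +£6B, Currency in circulation +£79.5B
Commercial banking system:
  Assets:      Reserves at CB +£6B, Foreign assets −£5.5B
  Liabilities: Checkable deposits −£53.5B, Borrowings from CB +£54B
So the change in checkable deposits held by the non-bank public at commercial banks is -£53.5 billion.

-£53.5 billion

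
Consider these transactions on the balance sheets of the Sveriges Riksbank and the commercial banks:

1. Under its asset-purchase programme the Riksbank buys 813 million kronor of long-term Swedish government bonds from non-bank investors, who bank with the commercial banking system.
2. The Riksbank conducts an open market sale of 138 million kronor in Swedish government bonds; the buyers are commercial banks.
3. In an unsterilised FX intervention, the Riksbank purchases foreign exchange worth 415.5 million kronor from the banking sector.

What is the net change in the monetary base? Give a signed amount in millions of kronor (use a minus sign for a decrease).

+1090.5 million

Asset purchase (from non-banks) 813 million kronor: Riksbank balance sheet expands → +813M.
OMO sale (to banks) 138 million kronor: Riksbank balance sheet contracts → −138M.
FX purchase 415.5 million kronor: Riksbank balance sheet expands → +415.5M.
Net: 813 − 138 + 415.5 = +1090.5 million.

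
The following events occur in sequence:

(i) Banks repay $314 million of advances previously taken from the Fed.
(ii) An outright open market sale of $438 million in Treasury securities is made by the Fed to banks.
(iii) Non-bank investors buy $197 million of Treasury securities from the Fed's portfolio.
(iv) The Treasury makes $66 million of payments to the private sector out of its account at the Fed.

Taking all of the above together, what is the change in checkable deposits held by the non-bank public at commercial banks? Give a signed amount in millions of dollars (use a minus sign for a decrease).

Fed balance sheet:
  Assets:      Securities −$635M, Loans to banks −$314M
  Liabilities: Bank reserves −$883M, Government deposits −$66M
Commercial banking system:
  Assets:      Reserves at CB −$883M, Securities +$438M
  Liabilities: Checkable deposits −$131M, Borrowings from CB −$314M
So the change in checkable deposits held by the non-bank public at commercial banks is -$131 million.

-$131 million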